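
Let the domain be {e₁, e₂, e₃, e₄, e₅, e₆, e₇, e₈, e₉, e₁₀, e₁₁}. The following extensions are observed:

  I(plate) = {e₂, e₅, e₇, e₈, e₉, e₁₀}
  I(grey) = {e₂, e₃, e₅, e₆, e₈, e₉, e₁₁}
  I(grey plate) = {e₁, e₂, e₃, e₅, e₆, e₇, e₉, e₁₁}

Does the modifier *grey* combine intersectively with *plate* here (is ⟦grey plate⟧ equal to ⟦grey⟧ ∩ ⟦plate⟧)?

⟦grey⟧ ∩ ⟦plate⟧ = {e₂, e₃, e₅, e₆, e₈, e₉, e₁₁} ∩ {e₂, e₅, e₇, e₈, e₉, e₁₀} = {e₂, e₅, e₈, e₉}
Observed ⟦grey plate⟧ = {e₁, e₂, e₃, e₅, e₆, e₇, e₉, e₁₁}.
These differ, so the modifier is not intersective in this model.

no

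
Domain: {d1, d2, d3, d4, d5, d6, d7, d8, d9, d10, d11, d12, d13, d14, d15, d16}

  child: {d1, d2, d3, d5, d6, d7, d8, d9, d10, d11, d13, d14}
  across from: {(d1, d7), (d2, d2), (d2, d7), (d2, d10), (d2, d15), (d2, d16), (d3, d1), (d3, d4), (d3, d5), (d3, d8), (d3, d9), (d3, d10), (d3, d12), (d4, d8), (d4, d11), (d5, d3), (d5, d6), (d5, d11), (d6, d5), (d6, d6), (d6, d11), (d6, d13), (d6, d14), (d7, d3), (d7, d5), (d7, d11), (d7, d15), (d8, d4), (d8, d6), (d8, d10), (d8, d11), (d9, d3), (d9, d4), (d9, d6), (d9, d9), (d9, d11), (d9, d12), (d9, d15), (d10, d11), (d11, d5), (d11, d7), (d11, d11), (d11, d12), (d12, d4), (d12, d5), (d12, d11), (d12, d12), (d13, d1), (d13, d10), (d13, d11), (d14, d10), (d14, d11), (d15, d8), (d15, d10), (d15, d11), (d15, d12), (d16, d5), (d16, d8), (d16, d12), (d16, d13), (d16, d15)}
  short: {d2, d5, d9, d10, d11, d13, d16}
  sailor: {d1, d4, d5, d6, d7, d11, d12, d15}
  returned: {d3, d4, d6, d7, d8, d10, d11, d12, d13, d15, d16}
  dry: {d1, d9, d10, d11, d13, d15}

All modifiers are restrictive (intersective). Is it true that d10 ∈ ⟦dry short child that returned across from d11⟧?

⟦that returned⟧ = ⟦returned⟧ = {d3, d4, d6, d7, d8, d10, d11, d12, d13, d15, d16}
⟦across from d11⟧ = {x : ⟨x, d11⟩ ∈ ⟦across from⟧} = {d4, d5, d6, d7, d8, d9, d10, d11, d12, d13, d14, d15}
⟦child⟧ = {d1, d2, d3, d5, d6, d7, d8, d9, d10, d11, d13, d14}
… ∩ ⟦that returned⟧ = {d1, d2, d3, d5, d6, d7, d8, d9, d10, d11, d13, d14} ∩ {d3, d4, d6, d7, d8, d10, d11, d12, d13, d15, d16} = {d3, d6, d7, d8, d10, d11, d13}
… ∩ ⟦across from d11⟧ = {d3, d6, d7, d8, d10, d11, d13} ∩ {d4, d5, d6, d7, d8, d9, d10, d11, d12, d13, d14, d15} = {d6, d7, d8, d10, d11, d13}
… ∩ ⟦dry⟧ = {d6, d7, d8, d10, d11, d13} ∩ {d1, d9, d10, d11, d13, d15} = {d10, d11, d13}
… ∩ ⟦short⟧ = {d10, d11, d13} ∩ {d2, d5, d9, d10, d11, d13, d16} = {d10, d11, d13}
⟦dry short child that returned across from d11⟧ = {d10, d11, d13}; d10 ∈ this set.

yes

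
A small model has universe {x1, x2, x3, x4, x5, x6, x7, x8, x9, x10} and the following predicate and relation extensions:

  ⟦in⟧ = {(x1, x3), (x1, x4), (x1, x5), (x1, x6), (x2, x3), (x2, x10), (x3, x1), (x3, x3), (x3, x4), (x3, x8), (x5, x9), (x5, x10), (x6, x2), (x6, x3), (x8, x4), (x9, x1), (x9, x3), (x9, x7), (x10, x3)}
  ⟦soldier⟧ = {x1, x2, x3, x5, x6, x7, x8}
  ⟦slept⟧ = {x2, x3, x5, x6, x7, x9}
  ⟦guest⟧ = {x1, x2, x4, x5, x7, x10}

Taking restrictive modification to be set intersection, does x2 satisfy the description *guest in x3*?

⟦in x3⟧ = {x : ⟨x, x3⟩ ∈ ⟦in⟧} = {x1, x2, x3, x6, x9, x10}
⟦guest⟧ = {x1, x2, x4, x5, x7, x10}
… ∩ ⟦in x3⟧ = {x1, x2, x4, x5, x7, x10} ∩ {x1, x2, x3, x6, x9, x10} = {x1, x2, x10}
⟦guest in x3⟧ = {x1, x2, x10}; x2 ∈ this set.

yes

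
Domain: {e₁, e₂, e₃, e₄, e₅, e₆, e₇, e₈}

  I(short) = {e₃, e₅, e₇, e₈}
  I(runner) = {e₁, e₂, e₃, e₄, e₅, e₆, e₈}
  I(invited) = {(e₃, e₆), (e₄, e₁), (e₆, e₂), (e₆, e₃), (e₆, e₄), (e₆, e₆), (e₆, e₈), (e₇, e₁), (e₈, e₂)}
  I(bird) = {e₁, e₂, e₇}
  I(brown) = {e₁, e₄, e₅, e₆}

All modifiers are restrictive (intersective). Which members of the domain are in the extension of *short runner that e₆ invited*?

{e₃, e₈}

⟦that e₆ invited⟧ = {x : ⟨e₆, x⟩ ∈ ⟦invited⟧} = {e₂, e₃, e₄, e₆, e₈}
⟦runner⟧ = {e₁, e₂, e₃, e₄, e₅, e₆, e₈}
… ∩ ⟦that e₆ invited⟧ = {e₁, e₂, e₃, e₄, e₅, e₆, e₈} ∩ {e₂, e₃, e₄, e₆, e₈} = {e₂, e₃, e₄, e₆, e₈}
… ∩ ⟦short⟧ = {e₂, e₃, e₄, e₆, e₈} ∩ {e₃, e₅, e₇, e₈} = {e₃, e₈}
So ⟦short runner that e₆ invited⟧ = {e₃, e₈}.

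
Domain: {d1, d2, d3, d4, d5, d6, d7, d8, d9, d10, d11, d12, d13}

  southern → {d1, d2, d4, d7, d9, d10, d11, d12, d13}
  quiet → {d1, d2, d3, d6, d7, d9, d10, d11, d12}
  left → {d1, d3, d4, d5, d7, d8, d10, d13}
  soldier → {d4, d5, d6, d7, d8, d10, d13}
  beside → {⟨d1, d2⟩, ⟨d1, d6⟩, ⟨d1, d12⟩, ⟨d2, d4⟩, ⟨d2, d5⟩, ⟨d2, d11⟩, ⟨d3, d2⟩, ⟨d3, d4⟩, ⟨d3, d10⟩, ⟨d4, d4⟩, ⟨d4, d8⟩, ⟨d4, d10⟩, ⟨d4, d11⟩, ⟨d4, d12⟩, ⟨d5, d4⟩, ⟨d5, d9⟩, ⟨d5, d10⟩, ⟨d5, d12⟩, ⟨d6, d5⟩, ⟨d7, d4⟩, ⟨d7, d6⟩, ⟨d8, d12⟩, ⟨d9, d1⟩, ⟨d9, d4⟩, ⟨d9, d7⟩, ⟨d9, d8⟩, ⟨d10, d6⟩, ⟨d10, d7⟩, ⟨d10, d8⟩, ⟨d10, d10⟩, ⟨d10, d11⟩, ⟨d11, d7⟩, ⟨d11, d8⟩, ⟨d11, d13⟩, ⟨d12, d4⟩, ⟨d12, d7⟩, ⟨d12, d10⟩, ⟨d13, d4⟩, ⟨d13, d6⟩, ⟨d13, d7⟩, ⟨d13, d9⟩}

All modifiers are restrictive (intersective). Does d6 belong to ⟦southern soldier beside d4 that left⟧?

no

⟦beside d4⟧ = {x : ⟨x, d4⟩ ∈ ⟦beside⟧} = {d2, d3, d4, d5, d7, d9, d12, d13}
⟦that left⟧ = ⟦left⟧ = {d1, d3, d4, d5, d7, d8, d10, d13}
⟦soldier⟧ = {d4, d5, d6, d7, d8, d10, d13}
… ∩ ⟦beside d4⟧ = {d4, d5, d6, d7, d8, d10, d13} ∩ {d2, d3, d4, d5, d7, d9, d12, d13} = {d4, d5, d7, d13}
… ∩ ⟦that left⟧ = {d4, d5, d7, d13} ∩ {d1, d3, d4, d5, d7, d8, d10, d13} = {d4, d5, d7, d13}
… ∩ ⟦southern⟧ = {d4, d5, d7, d13} ∩ {d1, d2, d4, d7, d9, d10, d11, d12, d13} = {d4, d7, d13}
⟦southern soldier beside d4 that left⟧ = {d4, d7, d13}; d6 ∉ this set.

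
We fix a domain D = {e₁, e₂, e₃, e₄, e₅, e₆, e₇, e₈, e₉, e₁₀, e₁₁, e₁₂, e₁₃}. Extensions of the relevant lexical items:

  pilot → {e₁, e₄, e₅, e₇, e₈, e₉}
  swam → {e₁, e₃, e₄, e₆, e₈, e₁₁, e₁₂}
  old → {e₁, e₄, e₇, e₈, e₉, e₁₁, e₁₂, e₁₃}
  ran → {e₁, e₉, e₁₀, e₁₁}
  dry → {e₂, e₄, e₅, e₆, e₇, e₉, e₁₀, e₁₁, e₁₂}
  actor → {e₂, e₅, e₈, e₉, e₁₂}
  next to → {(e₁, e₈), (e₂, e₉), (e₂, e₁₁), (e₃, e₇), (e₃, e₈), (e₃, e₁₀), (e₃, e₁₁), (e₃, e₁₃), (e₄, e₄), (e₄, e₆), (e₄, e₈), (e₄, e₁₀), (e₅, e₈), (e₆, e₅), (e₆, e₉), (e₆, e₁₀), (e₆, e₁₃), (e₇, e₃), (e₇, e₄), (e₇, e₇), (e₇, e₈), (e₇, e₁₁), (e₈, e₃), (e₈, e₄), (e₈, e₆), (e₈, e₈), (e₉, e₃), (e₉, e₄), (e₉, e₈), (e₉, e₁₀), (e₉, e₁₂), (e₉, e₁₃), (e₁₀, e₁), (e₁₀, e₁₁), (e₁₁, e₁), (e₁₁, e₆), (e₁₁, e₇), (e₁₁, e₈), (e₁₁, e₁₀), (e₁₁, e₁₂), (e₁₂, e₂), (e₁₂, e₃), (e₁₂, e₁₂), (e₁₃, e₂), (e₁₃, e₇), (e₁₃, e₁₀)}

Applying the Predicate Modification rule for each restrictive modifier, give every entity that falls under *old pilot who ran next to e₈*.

{e₁, e₉}

⟦who ran⟧ = ⟦ran⟧ = {e₁, e₉, e₁₀, e₁₁}
⟦next to e₈⟧ = {x : ⟨x, e₈⟩ ∈ ⟦next to⟧} = {e₁, e₃, e₄, e₅, e₇, e₈, e₉, e₁₁}
⟦pilot⟧ = {e₁, e₄, e₅, e₇, e₈, e₉}
… ∩ ⟦who ran⟧ = {e₁, e₄, e₅, e₇, e₈, e₉} ∩ {e₁, e₉, e₁₀, e₁₁} = {e₁, e₉}
… ∩ ⟦next to e₈⟧ = {e₁, e₉} ∩ {e₁, e₃, e₄, e₅, e₇, e₈, e₉, e₁₁} = {e₁, e₉}
… ∩ ⟦old⟧ = {e₁, e₉} ∩ {e₁, e₄, e₇, e₈, e₉, e₁₁, e₁₂, e₁₃} = {e₁, e₉}
So ⟦old pilot who ran next to e₈⟧ = {e₁, e₉}.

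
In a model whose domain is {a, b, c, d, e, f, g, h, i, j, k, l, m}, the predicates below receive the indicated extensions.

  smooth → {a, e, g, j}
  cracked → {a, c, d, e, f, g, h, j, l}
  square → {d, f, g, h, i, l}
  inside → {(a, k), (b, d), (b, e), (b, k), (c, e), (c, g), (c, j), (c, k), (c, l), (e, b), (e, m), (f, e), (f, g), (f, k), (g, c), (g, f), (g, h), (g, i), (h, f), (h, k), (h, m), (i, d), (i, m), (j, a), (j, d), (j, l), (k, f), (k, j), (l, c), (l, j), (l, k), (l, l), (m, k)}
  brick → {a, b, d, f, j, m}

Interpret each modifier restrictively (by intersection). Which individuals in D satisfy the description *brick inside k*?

⟦inside k⟧ = {x : ⟨x, k⟩ ∈ ⟦inside⟧} = {a, b, c, f, h, l, m}
⟦brick⟧ = {a, b, d, f, j, m}
… ∩ ⟦inside k⟧ = {a, b, d, f, j, m} ∩ {a, b, c, f, h, l, m} = {a, b, f, m}
So ⟦brick inside k⟧ = {a, b, f, m}.

{a, b, f, m}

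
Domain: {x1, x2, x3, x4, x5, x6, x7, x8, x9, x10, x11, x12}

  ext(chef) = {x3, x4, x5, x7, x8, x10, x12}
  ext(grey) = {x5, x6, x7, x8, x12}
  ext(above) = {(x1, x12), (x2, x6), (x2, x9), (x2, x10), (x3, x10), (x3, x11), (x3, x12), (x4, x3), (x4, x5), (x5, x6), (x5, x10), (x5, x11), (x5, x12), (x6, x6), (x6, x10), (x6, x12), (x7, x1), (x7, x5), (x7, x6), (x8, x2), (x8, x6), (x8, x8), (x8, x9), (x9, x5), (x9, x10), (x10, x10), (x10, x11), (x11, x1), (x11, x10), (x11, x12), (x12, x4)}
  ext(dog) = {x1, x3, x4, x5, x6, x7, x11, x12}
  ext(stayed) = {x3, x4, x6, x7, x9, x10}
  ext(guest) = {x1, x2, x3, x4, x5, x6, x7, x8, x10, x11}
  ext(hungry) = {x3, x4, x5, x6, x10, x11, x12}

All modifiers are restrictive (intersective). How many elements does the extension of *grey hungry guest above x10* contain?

2

⟦above x10⟧ = {x : ⟨x, x10⟩ ∈ ⟦above⟧} = {x2, x3, x5, x6, x9, x10, x11}
⟦guest⟧ = {x1, x2, x3, x4, x5, x6, x7, x8, x10, x11}
… ∩ ⟦above x10⟧ = {x1, x2, x3, x4, x5, x6, x7, x8, x10, x11} ∩ {x2, x3, x5, x6, x9, x10, x11} = {x2, x3, x5, x6, x10, x11}
… ∩ ⟦grey⟧ = {x2, x3, x5, x6, x10, x11} ∩ {x5, x6, x7, x8, x12} = {x5, x6}
… ∩ ⟦hungry⟧ = {x5, x6} ∩ {x3, x4, x5, x6, x10, x11, x12} = {x5, x6}
⟦grey hungry guest above x10⟧ = {x5, x6}, so the cardinality is 2.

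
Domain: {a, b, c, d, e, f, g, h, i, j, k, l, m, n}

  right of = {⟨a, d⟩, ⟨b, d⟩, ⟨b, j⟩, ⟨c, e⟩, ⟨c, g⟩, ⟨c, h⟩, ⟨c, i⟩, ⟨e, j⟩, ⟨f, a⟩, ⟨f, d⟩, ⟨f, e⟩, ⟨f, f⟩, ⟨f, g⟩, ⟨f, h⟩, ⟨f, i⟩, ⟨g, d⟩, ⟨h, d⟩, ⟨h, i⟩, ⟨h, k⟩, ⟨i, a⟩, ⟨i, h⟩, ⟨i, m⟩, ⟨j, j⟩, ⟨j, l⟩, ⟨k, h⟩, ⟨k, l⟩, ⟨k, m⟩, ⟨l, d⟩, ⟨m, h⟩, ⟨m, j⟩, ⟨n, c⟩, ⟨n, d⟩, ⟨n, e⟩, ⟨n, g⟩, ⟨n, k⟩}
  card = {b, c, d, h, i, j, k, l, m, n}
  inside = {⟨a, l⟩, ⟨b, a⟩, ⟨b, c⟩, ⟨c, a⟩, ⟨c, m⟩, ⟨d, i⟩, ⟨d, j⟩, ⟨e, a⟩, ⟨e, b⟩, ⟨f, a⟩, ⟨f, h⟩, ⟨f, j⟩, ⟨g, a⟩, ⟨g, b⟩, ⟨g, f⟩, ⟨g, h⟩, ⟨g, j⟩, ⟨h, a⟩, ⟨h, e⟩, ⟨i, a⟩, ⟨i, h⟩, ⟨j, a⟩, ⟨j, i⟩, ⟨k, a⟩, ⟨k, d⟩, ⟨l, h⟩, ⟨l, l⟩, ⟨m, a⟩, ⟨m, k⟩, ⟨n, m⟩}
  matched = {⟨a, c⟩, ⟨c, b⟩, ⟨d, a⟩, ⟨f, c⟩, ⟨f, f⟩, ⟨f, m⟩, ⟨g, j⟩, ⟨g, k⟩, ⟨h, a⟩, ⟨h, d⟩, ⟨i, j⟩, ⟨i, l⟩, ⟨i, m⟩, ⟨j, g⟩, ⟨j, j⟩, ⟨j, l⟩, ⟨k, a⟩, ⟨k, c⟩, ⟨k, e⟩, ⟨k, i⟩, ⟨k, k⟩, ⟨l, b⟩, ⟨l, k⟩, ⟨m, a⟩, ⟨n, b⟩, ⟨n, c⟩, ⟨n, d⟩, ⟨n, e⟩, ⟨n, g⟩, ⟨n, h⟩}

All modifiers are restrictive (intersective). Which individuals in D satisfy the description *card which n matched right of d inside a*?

{b, h}

⟦which n matched⟧ = {x : ⟨n, x⟩ ∈ ⟦matched⟧} = {b, c, d, e, g, h}
⟦right of d⟧ = {x : ⟨x, d⟩ ∈ ⟦right of⟧} = {a, b, f, g, h, l, n}
⟦inside a⟧ = {x : ⟨x, a⟩ ∈ ⟦inside⟧} = {b, c, e, f, g, h, i, j, k, m}
⟦card⟧ = {b, c, d, h, i, j, k, l, m, n}
… ∩ ⟦which n matched⟧ = {b, c, d, h, i, j, k, l, m, n} ∩ {b, c, d, e, g, h} = {b, c, d, h}
… ∩ ⟦right of d⟧ = {b, c, d, h} ∩ {a, b, f, g, h, l, n} = {b, h}
… ∩ ⟦inside a⟧ = {b, h} ∩ {b, c, e, f, g, h, i, j, k, m} = {b, h}
So ⟦card which n matched right of d inside a⟧ = {b, h}.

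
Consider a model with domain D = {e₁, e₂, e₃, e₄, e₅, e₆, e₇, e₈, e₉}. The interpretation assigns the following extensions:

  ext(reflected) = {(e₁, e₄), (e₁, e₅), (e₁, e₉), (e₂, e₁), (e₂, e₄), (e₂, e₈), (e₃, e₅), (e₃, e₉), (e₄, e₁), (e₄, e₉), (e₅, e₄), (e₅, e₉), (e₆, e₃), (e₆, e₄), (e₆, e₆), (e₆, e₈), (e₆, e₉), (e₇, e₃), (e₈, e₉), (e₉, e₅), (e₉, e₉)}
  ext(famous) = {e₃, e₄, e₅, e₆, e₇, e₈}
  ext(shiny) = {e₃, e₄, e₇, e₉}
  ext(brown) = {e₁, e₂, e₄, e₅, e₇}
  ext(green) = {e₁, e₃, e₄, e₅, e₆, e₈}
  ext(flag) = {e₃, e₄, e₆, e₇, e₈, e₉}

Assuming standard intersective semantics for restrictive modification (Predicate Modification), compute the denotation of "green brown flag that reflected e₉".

⟦that reflected e₉⟧ = {x : ⟨x, e₉⟩ ∈ ⟦reflected⟧} = {e₁, e₃, e₄, e₅, e₆, e₈, e₉}
⟦flag⟧ = {e₃, e₄, e₆, e₇, e₈, e₉}
… ∩ ⟦that reflected e₉⟧ = {e₃, e₄, e₆, e₇, e₈, e₉} ∩ {e₁, e₃, e₄, e₅, e₆, e₈, e₉} = {e₃, e₄, e₆, e₈, e₉}
… ∩ ⟦green⟧ = {e₃, e₄, e₆, e₈, e₉} ∩ {e₁, e₃, e₄, e₅, e₆, e₈} = {e₃, e₄, e₆, e₈}
… ∩ ⟦brown⟧ = {e₃, e₄, e₆, e₈} ∩ {e₁, e₂, e₄, e₅, e₇} = {e₄}
So ⟦green brown flag that reflected e₉⟧ = {e₄}.

{e₄}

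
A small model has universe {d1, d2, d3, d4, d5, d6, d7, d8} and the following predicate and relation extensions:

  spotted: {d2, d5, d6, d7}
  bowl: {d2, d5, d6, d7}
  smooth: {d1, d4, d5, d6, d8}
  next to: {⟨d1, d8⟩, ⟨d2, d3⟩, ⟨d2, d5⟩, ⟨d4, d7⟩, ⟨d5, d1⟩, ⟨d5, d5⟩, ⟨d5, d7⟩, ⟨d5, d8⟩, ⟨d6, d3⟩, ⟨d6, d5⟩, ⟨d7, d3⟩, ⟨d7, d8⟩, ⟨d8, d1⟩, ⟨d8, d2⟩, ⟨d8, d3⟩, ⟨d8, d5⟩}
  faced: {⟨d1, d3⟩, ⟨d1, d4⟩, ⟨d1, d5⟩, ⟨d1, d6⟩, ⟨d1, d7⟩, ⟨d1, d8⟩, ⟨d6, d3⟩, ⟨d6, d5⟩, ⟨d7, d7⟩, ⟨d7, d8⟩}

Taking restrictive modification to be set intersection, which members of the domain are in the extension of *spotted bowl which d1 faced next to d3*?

⟦which d1 faced⟧ = {x : ⟨d1, x⟩ ∈ ⟦faced⟧} = {d3, d4, d5, d6, d7, d8}
⟦next to d3⟧ = {x : ⟨x, d3⟩ ∈ ⟦next to⟧} = {d2, d6, d7, d8}
⟦bowl⟧ = {d2, d5, d6, d7}
… ∩ ⟦which d1 faced⟧ = {d2, d5, d6, d7} ∩ {d3, d4, d5, d6, d7, d8} = {d5, d6, d7}
… ∩ ⟦next to d3⟧ = {d5, d6, d7} ∩ {d2, d6, d7, d8} = {d6, d7}
… ∩ ⟦spotted⟧ = {d6, d7} ∩ {d2, d5, d6, d7} = {d6, d7}
So ⟦spotted bowl which d1 faced next to d3⟧ = {d6, d7}.

{d6, d7}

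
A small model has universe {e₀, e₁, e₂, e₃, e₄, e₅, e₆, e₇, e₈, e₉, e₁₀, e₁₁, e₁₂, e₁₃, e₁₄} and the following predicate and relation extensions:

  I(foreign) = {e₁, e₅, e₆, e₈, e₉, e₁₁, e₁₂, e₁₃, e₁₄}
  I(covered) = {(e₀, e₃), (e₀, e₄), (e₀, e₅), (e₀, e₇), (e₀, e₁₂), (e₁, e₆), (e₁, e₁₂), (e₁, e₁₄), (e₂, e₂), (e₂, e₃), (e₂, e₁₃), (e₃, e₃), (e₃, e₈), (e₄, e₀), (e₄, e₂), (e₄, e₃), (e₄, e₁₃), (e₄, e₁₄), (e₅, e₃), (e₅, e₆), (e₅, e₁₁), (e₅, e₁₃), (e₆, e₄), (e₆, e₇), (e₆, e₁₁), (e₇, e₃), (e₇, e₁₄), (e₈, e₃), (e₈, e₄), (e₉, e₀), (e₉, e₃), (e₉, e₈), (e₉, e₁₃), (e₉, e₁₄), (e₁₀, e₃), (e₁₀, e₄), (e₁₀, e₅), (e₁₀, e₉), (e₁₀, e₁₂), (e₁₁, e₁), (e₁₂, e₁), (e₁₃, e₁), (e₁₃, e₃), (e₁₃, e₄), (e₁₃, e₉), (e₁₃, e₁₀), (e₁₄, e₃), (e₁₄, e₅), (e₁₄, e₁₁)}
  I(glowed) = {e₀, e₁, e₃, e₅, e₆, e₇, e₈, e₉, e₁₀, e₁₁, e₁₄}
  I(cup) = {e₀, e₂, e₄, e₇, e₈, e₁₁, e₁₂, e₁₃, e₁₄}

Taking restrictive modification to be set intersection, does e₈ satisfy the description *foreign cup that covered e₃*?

⟦that covered e₃⟧ = {x : ⟨x, e₃⟩ ∈ ⟦covered⟧} = {e₀, e₂, e₃, e₄, e₅, e₇, e₈, e₉, e₁₀, e₁₃, e₁₄}
⟦cup⟧ = {e₀, e₂, e₄, e₇, e₈, e₁₁, e₁₂, e₁₃, e₁₄}
… ∩ ⟦that covered e₃⟧ = {e₀, e₂, e₄, e₇, e₈, e₁₁, e₁₂, e₁₃, e₁₄} ∩ {e₀, e₂, e₃, e₄, e₅, e₇, e₈, e₉, e₁₀, e₁₃, e₁₄} = {e₀, e₂, e₄, e₇, e₈, e₁₃, e₁₄}
… ∩ ⟦foreign⟧ = {e₀, e₂, e₄, e₇, e₈, e₁₃, e₁₄} ∩ {e₁, e₅, e₆, e₈, e₉, e₁₁, e₁₂, e₁₃, e₁₄} = {e₈, e₁₃, e₁₄}
⟦foreign cup that covered e₃⟧ = {e₈, e₁₃, e₁₄}; e₈ ∈ this set.

yes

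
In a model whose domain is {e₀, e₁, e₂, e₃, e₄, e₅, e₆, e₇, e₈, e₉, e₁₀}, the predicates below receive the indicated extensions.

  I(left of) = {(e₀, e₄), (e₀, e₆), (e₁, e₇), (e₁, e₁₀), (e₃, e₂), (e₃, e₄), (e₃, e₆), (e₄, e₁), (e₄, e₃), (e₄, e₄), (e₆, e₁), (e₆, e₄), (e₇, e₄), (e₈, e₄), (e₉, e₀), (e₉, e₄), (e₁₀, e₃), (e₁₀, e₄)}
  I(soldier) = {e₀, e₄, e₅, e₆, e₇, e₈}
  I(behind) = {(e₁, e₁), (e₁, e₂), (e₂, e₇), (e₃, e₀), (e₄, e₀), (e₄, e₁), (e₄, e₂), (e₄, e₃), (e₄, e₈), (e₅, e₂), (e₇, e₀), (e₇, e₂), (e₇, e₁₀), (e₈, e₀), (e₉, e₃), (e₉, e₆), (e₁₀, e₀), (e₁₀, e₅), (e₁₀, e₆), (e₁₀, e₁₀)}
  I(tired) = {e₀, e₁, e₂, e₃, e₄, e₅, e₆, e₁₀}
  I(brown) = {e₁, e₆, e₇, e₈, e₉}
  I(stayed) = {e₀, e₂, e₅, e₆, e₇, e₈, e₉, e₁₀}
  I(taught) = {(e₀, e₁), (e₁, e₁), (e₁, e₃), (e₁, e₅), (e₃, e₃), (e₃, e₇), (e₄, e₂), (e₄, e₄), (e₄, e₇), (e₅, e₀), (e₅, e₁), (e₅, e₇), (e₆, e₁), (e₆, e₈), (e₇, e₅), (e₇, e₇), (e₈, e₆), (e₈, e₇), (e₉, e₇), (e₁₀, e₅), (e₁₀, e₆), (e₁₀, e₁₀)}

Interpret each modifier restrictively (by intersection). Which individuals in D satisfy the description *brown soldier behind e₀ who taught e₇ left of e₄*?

⟦behind e₀⟧ = {x : ⟨x, e₀⟩ ∈ ⟦behind⟧} = {e₃, e₄, e₇, e₈, e₁₀}
⟦who taught e₇⟧ = {x : ⟨x, e₇⟩ ∈ ⟦taught⟧} = {e₃, e₄, e₅, e₇, e₈, e₉}
⟦left of e₄⟧ = {x : ⟨x, e₄⟩ ∈ ⟦left of⟧} = {e₀, e₃, e₄, e₆, e₇, e₈, e₉, e₁₀}
⟦soldier⟧ = {e₀, e₄, e₅, e₆, e₇, e₈}
… ∩ ⟦behind e₀⟧ = {e₀, e₄, e₅, e₆, e₇, e₈} ∩ {e₃, e₄, e₇, e₈, e₁₀} = {e₄, e₇, e₈}
… ∩ ⟦who taught e₇⟧ = {e₄, e₇, e₈} ∩ {e₃, e₄, e₅, e₇, e₈, e₉} = {e₄, e₇, e₈}
… ∩ ⟦left of e₄⟧ = {e₄, e₇, e₈} ∩ {e₀, e₃, e₄, e₆, e₇, e₈, e₉, e₁₀} = {e₄, e₇, e₈}
… ∩ ⟦brown⟧ = {e₄, e₇, e₈} ∩ {e₁, e₆, e₇, e₈, e₉} = {e₇, e₈}
So ⟦brown soldier behind e₀ who taught e₇ left of e₄⟧ = {e₇, e₈}.

{e₇, e₈}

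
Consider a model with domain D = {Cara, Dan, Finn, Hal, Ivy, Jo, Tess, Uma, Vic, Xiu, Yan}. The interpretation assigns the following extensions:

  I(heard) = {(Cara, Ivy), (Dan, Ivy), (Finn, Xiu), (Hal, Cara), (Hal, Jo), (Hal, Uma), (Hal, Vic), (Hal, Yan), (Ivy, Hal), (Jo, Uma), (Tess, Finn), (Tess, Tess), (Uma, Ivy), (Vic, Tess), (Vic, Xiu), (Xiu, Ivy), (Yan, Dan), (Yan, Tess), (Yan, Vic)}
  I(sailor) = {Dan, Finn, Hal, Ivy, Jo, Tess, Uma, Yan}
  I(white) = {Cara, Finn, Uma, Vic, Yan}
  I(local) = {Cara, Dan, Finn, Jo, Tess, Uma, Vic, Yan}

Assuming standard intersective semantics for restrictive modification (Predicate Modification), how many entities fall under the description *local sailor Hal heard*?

⟦Hal heard⟧ = {x : ⟨Hal, x⟩ ∈ ⟦heard⟧} = {Cara, Jo, Uma, Vic, Yan}
⟦sailor⟧ = {Dan, Finn, Hal, Ivy, Jo, Tess, Uma, Yan}
… ∩ ⟦Hal heard⟧ = {Dan, Finn, Hal, Ivy, Jo, Tess, Uma, Yan} ∩ {Cara, Jo, Uma, Vic, Yan} = {Jo, Uma, Yan}
… ∩ ⟦local⟧ = {Jo, Uma, Yan} ∩ {Cara, Dan, Finn, Jo, Tess, Uma, Vic, Yan} = {Jo, Uma, Yan}
⟦local sailor Hal heard⟧ = {Jo, Uma, Yan}, so the cardinality is 3.

3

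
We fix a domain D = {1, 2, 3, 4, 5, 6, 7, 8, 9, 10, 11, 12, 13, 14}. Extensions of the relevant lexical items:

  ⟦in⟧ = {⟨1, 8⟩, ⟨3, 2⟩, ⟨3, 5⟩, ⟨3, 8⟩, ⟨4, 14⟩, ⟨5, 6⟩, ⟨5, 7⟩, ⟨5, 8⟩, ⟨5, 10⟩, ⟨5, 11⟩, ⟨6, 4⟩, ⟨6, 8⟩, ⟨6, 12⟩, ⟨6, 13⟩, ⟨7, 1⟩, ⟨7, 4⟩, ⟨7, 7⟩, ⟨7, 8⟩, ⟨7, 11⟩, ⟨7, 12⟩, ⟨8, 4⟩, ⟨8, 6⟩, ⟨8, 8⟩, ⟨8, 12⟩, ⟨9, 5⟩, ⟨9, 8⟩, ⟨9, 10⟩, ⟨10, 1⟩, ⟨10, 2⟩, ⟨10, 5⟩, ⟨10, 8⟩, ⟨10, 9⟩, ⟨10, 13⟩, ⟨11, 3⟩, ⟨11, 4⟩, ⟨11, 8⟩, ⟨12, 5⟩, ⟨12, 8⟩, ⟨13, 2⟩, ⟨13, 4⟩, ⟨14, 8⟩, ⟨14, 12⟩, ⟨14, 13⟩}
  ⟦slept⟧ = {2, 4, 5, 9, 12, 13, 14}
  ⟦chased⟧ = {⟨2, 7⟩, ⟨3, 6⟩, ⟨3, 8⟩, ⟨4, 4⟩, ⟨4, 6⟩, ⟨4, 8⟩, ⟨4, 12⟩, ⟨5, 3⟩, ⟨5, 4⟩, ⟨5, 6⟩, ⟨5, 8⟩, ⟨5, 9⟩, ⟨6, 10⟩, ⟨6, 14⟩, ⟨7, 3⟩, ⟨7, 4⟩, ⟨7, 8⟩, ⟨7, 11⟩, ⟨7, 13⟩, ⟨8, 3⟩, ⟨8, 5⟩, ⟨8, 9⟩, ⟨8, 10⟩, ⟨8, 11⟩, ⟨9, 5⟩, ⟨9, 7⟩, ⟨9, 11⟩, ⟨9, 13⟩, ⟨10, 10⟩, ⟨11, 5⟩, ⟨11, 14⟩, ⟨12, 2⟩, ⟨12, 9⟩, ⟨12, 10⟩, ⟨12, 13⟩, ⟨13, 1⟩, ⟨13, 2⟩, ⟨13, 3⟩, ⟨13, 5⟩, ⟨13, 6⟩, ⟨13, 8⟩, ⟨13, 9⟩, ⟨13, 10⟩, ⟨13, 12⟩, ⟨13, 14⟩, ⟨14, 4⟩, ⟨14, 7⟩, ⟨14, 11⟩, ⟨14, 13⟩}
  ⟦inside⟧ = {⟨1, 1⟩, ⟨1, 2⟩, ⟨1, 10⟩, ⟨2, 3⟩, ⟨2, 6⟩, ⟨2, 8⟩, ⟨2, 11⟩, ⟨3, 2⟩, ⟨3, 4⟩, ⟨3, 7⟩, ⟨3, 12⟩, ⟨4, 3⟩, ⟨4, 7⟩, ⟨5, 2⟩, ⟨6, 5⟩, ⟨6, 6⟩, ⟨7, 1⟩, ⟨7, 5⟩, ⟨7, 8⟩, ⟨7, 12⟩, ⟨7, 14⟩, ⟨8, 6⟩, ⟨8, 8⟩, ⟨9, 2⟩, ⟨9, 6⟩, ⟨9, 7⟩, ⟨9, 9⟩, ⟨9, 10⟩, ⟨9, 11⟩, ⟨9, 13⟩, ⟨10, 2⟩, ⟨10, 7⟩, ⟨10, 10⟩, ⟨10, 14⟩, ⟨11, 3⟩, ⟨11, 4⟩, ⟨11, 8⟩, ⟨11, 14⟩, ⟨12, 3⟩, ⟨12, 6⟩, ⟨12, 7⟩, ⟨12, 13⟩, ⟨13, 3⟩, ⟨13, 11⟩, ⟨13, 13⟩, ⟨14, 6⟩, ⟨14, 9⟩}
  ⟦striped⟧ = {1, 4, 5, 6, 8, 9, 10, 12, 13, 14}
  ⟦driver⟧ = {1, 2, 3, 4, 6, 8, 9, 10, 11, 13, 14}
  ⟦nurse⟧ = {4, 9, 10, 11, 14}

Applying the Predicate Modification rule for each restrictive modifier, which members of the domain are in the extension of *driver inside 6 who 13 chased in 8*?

⟦inside 6⟧ = {x : ⟨x, 6⟩ ∈ ⟦inside⟧} = {2, 6, 8, 9, 12, 14}
⟦who 13 chased⟧ = {x : ⟨13, x⟩ ∈ ⟦chased⟧} = {1, 2, 3, 5, 6, 8, 9, 10, 12, 14}
⟦in 8⟧ = {x : ⟨x, 8⟩ ∈ ⟦in⟧} = {1, 3, 5, 6, 7, 8, 9, 10, 11, 12, 14}
⟦driver⟧ = {1, 2, 3, 4, 6, 8, 9, 10, 11, 13, 14}
… ∩ ⟦inside 6⟧ = {1, 2, 3, 4, 6, 8, 9, 10, 11, 13, 14} ∩ {2, 6, 8, 9, 12, 14} = {2, 6, 8, 9, 14}
… ∩ ⟦who 13 chased⟧ = {2, 6, 8, 9, 14} ∩ {1, 2, 3, 5, 6, 8, 9, 10, 12, 14} = {2, 6, 8, 9, 14}
… ∩ ⟦in 8⟧ = {2, 6, 8, 9, 14} ∩ {1, 3, 5, 6, 7, 8, 9, 10, 11, 12, 14} = {6, 8, 9, 14}
So ⟦driver inside 6 who 13 chased in 8⟧ = {6, 8, 9, 14}.

{6, 8, 9, 14}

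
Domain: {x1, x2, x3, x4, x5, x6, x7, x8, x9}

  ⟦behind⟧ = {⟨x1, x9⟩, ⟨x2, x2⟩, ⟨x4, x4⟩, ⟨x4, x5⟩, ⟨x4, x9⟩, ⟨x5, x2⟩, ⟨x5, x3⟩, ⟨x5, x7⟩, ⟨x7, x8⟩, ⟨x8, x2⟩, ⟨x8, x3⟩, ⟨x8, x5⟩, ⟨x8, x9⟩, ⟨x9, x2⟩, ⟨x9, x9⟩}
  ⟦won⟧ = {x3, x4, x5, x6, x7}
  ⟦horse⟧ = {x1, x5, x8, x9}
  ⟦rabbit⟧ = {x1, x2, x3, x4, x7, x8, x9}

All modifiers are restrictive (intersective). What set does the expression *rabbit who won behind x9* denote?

⟦who won⟧ = ⟦won⟧ = {x3, x4, x5, x6, x7}
⟦behind x9⟧ = {x : ⟨x, x9⟩ ∈ ⟦behind⟧} = {x1, x4, x8, x9}
⟦rabbit⟧ = {x1, x2, x3, x4, x7, x8, x9}
… ∩ ⟦who won⟧ = {x1, x2, x3, x4, x7, x8, x9} ∩ {x3, x4, x5, x6, x7} = {x3, x4, x7}
… ∩ ⟦behind x9⟧ = {x3, x4, x7} ∩ {x1, x4, x8, x9} = {x4}
So ⟦rabbit who won behind x9⟧ = {x4}.

{x4}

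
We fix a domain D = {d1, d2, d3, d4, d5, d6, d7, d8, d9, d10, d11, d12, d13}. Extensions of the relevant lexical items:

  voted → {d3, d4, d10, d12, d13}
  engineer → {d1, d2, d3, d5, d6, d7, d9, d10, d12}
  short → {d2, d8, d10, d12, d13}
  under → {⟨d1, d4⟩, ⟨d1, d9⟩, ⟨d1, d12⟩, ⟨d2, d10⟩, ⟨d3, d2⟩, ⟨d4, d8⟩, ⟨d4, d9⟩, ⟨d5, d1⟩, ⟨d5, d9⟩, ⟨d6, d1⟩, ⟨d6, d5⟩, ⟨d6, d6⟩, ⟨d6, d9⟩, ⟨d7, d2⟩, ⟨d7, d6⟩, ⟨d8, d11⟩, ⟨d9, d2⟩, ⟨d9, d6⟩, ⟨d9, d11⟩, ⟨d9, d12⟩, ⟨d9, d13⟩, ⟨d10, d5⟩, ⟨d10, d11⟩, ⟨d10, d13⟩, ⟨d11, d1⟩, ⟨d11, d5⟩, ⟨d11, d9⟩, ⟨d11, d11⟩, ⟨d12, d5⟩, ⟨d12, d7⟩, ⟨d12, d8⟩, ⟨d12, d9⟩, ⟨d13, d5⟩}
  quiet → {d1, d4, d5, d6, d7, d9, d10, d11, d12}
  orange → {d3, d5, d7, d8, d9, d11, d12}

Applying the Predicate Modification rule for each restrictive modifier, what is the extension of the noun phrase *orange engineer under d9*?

{d5, d12}

⟦under d9⟧ = {x : ⟨x, d9⟩ ∈ ⟦under⟧} = {d1, d4, d5, d6, d11, d12}
⟦engineer⟧ = {d1, d2, d3, d5, d6, d7, d9, d10, d12}
… ∩ ⟦under d9⟧ = {d1, d2, d3, d5, d6, d7, d9, d10, d12} ∩ {d1, d4, d5, d6, d11, d12} = {d1, d5, d6, d12}
… ∩ ⟦orange⟧ = {d1, d5, d6, d12} ∩ {d3, d5, d7, d8, d9, d11, d12} = {d5, d12}
So ⟦orange engineer under d9⟧ = {d5, d12}.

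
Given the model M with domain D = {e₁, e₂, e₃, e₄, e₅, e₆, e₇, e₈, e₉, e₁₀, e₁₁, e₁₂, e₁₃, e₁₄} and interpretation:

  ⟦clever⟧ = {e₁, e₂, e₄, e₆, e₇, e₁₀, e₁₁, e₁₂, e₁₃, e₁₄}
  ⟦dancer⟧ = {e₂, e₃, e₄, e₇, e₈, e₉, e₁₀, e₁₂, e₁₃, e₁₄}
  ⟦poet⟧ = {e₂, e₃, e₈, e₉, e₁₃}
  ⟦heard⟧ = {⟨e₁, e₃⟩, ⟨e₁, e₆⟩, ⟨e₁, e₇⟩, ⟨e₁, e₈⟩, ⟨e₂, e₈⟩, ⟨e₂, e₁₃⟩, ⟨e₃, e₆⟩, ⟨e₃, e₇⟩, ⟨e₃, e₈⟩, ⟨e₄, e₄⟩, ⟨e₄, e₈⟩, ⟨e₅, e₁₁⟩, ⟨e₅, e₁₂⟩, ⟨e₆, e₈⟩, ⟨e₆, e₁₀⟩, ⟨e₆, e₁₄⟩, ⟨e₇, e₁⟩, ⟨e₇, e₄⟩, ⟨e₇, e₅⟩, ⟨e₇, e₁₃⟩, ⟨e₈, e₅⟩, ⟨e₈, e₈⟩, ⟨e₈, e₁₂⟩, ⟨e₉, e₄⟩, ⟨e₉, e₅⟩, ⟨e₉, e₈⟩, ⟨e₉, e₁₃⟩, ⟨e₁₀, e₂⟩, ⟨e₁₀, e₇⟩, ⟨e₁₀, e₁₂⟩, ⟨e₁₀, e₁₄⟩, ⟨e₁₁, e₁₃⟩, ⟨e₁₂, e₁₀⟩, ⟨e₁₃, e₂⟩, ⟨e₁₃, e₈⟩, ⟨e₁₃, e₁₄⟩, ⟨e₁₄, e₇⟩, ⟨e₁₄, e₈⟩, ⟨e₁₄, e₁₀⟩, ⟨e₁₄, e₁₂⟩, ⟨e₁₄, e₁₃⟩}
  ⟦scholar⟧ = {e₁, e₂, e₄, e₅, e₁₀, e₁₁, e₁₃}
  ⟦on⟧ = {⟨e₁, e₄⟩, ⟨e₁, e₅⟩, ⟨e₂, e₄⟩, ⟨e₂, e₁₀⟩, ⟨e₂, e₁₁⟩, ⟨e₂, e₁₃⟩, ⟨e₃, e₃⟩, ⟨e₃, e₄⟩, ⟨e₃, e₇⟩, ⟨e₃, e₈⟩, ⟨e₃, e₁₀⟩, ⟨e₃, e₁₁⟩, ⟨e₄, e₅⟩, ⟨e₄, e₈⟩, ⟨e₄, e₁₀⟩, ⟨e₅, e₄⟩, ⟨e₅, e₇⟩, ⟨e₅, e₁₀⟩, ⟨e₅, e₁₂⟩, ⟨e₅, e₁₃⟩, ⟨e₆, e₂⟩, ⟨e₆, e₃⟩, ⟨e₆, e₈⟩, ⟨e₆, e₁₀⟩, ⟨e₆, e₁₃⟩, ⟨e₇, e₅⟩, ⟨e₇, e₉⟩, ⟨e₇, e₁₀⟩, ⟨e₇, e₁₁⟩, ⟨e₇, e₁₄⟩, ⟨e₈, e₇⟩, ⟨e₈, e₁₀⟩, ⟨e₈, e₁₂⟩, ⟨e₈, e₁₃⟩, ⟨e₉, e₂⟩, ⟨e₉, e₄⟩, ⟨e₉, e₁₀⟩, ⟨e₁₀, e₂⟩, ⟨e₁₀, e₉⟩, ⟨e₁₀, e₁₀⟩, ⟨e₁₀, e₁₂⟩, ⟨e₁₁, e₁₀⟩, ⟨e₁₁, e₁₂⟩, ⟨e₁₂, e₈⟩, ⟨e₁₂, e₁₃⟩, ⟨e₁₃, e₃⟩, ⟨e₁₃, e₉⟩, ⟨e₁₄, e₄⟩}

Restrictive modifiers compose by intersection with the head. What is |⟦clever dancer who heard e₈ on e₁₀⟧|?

⟦who heard e₈⟧ = {x : ⟨x, e₈⟩ ∈ ⟦heard⟧} = {e₁, e₂, e₃, e₄, e₆, e₈, e₉, e₁₃, e₁₄}
⟦on e₁₀⟧ = {x : ⟨x, e₁₀⟩ ∈ ⟦on⟧} = {e₂, e₃, e₄, e₅, e₆, e₇, e₈, e₉, e₁₀, e₁₁}
⟦dancer⟧ = {e₂, e₃, e₄, e₇, e₈, e₉, e₁₀, e₁₂, e₁₃, e₁₄}
… ∩ ⟦who heard e₈⟧ = {e₂, e₃, e₄, e₇, e₈, e₉, e₁₀, e₁₂, e₁₃, e₁₄} ∩ {e₁, e₂, e₃, e₄, e₆, e₈, e₉, e₁₃, e₁₄} = {e₂, e₃, e₄, e₈, e₉, e₁₃, e₁₄}
… ∩ ⟦on e₁₀⟧ = {e₂, e₃, e₄, e₈, e₉, e₁₃, e₁₄} ∩ {e₂, e₃, e₄, e₅, e₆, e₇, e₈, e₉, e₁₀, e₁₁} = {e₂, e₃, e₄, e₈, e₉}
… ∩ ⟦clever⟧ = {e₂, e₃, e₄, e₈, e₉} ∩ {e₁, e₂, e₄, e₆, e₇, e₁₀, e₁₁, e₁₂, e₁₃, e₁₄} = {e₂, e₄}
⟦clever dancer who heard e₈ on e₁₀⟧ = {e₂, e₄}, so the cardinality is 2.

2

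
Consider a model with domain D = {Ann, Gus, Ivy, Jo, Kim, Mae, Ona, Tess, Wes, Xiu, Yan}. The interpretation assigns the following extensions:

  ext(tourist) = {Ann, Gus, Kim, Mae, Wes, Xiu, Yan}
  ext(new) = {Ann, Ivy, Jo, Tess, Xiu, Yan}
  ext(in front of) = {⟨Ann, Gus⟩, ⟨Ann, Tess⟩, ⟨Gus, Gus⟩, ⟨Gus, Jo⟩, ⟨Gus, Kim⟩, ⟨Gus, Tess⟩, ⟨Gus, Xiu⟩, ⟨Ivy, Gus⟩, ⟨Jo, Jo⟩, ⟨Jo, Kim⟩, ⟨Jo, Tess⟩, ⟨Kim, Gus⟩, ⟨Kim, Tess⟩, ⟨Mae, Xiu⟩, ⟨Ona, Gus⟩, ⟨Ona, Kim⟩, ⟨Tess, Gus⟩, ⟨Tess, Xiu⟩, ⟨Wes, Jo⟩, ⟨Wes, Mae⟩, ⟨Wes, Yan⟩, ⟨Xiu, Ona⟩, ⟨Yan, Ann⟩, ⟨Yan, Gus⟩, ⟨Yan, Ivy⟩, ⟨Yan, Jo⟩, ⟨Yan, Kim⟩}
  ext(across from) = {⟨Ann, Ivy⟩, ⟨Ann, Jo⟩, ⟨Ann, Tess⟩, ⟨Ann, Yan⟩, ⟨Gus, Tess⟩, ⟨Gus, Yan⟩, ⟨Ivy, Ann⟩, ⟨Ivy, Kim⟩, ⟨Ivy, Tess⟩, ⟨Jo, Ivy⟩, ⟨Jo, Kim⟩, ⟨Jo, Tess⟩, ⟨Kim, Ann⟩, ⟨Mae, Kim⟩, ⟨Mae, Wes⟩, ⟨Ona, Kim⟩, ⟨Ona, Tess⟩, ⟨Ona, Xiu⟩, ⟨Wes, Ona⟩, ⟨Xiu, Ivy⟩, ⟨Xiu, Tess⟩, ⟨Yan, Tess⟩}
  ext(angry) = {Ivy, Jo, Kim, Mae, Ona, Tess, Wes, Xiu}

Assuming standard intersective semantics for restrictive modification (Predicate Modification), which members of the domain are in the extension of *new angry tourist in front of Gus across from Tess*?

⟦in front of Gus⟧ = {x : ⟨x, Gus⟩ ∈ ⟦in front of⟧} = {Ann, Gus, Ivy, Kim, Ona, Tess, Yan}
⟦across from Tess⟧ = {x : ⟨x, Tess⟩ ∈ ⟦across from⟧} = {Ann, Gus, Ivy, Jo, Ona, Xiu, Yan}
⟦tourist⟧ = {Ann, Gus, Kim, Mae, Wes, Xiu, Yan}
… ∩ ⟦in front of Gus⟧ = {Ann, Gus, Kim, Mae, Wes, Xiu, Yan} ∩ {Ann, Gus, Ivy, Kim, Ona, Tess, Yan} = {Ann, Gus, Kim, Yan}
… ∩ ⟦across from Tess⟧ = {Ann, Gus, Kim, Yan} ∩ {Ann, Gus, Ivy, Jo, Ona, Xiu, Yan} = {Ann, Gus, Yan}
… ∩ ⟦new⟧ = {Ann, Gus, Yan} ∩ {Ann, Ivy, Jo, Tess, Xiu, Yan} = {Ann, Yan}
… ∩ ⟦angry⟧ = {Ann, Yan} ∩ {Ivy, Jo, Kim, Mae, Ona, Tess, Wes, Xiu} = ∅
So ⟦new angry tourist in front of Gus across from Tess⟧ = ∅.

∅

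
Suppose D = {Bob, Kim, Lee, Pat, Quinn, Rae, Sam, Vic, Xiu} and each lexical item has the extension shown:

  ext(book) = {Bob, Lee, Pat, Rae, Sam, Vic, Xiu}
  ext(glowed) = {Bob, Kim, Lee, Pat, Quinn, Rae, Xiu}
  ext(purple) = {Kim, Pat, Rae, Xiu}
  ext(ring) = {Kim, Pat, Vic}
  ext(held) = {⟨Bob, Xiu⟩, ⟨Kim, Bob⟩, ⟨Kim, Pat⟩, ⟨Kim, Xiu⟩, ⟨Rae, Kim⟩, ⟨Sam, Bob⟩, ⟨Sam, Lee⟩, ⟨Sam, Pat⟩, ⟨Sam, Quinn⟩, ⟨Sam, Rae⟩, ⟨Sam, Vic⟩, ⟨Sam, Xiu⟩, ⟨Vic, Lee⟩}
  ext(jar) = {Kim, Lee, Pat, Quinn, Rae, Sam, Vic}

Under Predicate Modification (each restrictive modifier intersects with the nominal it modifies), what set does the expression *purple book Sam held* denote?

⟦Sam held⟧ = {x : ⟨Sam, x⟩ ∈ ⟦held⟧} = {Bob, Lee, Pat, Quinn, Rae, Vic, Xiu}
⟦book⟧ = {Bob, Lee, Pat, Rae, Sam, Vic, Xiu}
… ∩ ⟦Sam held⟧ = {Bob, Lee, Pat, Rae, Sam, Vic, Xiu} ∩ {Bob, Lee, Pat, Quinn, Rae, Vic, Xiu} = {Bob, Lee, Pat, Rae, Vic, Xiu}
… ∩ ⟦purple⟧ = {Bob, Lee, Pat, Rae, Vic, Xiu} ∩ {Kim, Pat, Rae, Xiu} = {Pat, Rae, Xiu}
So ⟦purple book Sam held⟧ = {Pat, Rae, Xiu}.

{Pat, Rae, Xiu}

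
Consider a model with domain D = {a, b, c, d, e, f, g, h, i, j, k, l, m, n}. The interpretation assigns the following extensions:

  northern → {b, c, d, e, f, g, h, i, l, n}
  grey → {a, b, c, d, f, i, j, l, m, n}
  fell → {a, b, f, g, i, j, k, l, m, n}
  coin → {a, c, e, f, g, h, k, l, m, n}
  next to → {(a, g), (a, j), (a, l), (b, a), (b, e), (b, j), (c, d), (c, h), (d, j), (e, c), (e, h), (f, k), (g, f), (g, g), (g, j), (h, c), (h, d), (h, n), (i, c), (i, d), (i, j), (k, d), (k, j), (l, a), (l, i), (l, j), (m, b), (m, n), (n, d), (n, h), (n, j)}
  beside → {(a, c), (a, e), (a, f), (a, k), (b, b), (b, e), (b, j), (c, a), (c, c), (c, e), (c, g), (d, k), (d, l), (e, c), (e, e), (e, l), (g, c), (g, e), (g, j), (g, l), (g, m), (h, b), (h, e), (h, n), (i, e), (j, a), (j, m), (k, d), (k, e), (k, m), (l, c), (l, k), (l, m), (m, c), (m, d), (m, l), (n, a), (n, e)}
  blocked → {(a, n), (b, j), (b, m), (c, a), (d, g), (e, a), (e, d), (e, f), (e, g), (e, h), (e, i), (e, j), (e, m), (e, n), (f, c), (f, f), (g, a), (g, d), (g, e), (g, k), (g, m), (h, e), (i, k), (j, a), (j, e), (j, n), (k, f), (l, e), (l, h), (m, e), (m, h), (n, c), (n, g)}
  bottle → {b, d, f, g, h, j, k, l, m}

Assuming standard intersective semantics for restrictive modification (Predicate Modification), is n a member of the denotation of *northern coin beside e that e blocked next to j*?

⟦beside e⟧ = {x : ⟨x, e⟩ ∈ ⟦beside⟧} = {a, b, c, e, g, h, i, k, n}
⟦that e blocked⟧ = {x : ⟨e, x⟩ ∈ ⟦blocked⟧} = {a, d, f, g, h, i, j, m, n}
⟦next to j⟧ = {x : ⟨x, j⟩ ∈ ⟦next to⟧} = {a, b, d, g, i, k, l, n}
⟦coin⟧ = {a, c, e, f, g, h, k, l, m, n}
… ∩ ⟦beside e⟧ = {a, c, e, f, g, h, k, l, m, n} ∩ {a, b, c, e, g, h, i, k, n} = {a, c, e, g, h, k, n}
… ∩ ⟦that e blocked⟧ = {a, c, e, g, h, k, n} ∩ {a, d, f, g, h, i, j, m, n} = {a, g, h, n}
… ∩ ⟦next to j⟧ = {a, g, h, n} ∩ {a, b, d, g, i, k, l, n} = {a, g, n}
… ∩ ⟦northern⟧ = {a, g, n} ∩ {b, c, d, e, f, g, h, i, l, n} = {g, n}
⟦northern coin beside e that e blocked next to j⟧ = {g, n}; n ∈ this set.

yes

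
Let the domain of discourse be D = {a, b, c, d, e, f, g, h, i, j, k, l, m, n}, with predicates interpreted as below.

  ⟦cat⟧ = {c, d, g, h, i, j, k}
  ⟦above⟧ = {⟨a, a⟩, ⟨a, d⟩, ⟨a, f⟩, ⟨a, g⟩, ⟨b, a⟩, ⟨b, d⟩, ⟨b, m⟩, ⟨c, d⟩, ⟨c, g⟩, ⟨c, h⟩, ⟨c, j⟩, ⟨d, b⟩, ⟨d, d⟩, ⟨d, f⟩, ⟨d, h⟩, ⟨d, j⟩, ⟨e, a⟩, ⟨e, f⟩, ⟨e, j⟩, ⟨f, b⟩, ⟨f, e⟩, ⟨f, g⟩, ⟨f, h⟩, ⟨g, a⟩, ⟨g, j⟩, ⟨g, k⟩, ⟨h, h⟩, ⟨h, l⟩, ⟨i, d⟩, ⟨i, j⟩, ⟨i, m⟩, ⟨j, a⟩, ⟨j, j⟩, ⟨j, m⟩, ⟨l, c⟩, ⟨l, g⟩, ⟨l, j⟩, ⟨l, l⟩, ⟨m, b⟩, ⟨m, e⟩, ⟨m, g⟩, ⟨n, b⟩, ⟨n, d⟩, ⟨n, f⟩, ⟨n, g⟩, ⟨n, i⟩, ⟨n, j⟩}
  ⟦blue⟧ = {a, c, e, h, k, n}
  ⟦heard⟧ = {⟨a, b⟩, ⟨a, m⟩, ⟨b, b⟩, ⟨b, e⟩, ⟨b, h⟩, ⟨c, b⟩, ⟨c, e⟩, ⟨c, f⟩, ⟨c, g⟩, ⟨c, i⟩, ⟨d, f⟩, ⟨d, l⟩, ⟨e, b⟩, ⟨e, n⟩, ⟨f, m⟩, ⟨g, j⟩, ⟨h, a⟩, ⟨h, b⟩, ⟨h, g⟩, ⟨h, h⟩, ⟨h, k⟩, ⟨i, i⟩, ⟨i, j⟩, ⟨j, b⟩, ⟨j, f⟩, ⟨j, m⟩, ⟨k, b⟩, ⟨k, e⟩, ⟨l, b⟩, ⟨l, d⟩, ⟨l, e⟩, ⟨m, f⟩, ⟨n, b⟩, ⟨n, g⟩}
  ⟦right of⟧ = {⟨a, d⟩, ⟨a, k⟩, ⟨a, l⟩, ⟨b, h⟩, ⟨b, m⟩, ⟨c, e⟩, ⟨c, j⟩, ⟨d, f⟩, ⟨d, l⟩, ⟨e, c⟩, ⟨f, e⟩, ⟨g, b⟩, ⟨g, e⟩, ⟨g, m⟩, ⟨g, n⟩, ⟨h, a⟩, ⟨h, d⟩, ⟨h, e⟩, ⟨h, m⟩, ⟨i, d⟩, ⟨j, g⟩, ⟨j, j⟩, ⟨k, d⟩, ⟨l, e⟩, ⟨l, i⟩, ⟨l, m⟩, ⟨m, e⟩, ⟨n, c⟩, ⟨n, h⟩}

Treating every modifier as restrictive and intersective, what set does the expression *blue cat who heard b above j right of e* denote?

⟦who heard b⟧ = {x : ⟨x, b⟩ ∈ ⟦heard⟧} = {a, b, c, e, h, j, k, l, n}
⟦above j⟧ = {x : ⟨x, j⟩ ∈ ⟦above⟧} = {c, d, e, g, i, j, l, n}
⟦right of e⟧ = {x : ⟨x, e⟩ ∈ ⟦right of⟧} = {c, f, g, h, l, m}
⟦cat⟧ = {c, d, g, h, i, j, k}
… ∩ ⟦who heard b⟧ = {c, d, g, h, i, j, k} ∩ {a, b, c, e, h, j, k, l, n} = {c, h, j, k}
… ∩ ⟦above j⟧ = {c, h, j, k} ∩ {c, d, e, g, i, j, l, n} = {c, j}
… ∩ ⟦right of e⟧ = {c, j} ∩ {c, f, g, h, l, m} = {c}
… ∩ ⟦blue⟧ = {c} ∩ {a, c, e, h, k, n} = {c}
So ⟦blue cat who heard b above j right of e⟧ = {c}.

{c}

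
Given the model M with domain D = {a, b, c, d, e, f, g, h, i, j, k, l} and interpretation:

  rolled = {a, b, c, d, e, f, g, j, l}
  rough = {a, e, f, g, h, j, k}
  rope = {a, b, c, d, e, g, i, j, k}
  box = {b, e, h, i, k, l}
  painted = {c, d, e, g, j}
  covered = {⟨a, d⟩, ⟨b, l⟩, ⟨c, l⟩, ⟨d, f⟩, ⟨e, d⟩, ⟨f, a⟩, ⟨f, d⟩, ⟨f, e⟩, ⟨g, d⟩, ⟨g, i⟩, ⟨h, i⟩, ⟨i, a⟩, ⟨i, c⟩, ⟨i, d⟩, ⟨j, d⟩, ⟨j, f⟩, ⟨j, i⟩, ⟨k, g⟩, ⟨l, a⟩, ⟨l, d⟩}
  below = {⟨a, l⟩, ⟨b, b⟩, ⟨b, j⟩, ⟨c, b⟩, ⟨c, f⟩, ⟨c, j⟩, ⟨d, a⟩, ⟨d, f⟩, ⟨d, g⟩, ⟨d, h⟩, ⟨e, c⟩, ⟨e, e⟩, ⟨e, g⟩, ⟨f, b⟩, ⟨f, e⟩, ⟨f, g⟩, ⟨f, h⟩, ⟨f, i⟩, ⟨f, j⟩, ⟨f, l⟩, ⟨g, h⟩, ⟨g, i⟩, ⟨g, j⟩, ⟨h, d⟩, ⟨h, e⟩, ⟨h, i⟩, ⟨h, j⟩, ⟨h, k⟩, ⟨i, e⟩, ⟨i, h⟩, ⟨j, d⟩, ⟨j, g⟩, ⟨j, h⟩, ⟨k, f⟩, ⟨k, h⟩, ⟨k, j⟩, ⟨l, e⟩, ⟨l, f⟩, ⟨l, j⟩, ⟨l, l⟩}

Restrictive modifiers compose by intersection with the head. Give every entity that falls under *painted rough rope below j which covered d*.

{g}

⟦below j⟧ = {x : ⟨x, j⟩ ∈ ⟦below⟧} = {b, c, f, g, h, k, l}
⟦which covered d⟧ = {x : ⟨x, d⟩ ∈ ⟦covered⟧} = {a, e, f, g, i, j, l}
⟦rope⟧ = {a, b, c, d, e, g, i, j, k}
… ∩ ⟦below j⟧ = {a, b, c, d, e, g, i, j, k} ∩ {b, c, f, g, h, k, l} = {b, c, g, k}
… ∩ ⟦which covered d⟧ = {b, c, g, k} ∩ {a, e, f, g, i, j, l} = {g}
… ∩ ⟦painted⟧ = {g} ∩ {c, d, e, g, j} = {g}
… ∩ ⟦rough⟧ = {g} ∩ {a, e, f, g, h, j, k} = {g}
So ⟦painted rough rope below j which covered d⟧ = {g}.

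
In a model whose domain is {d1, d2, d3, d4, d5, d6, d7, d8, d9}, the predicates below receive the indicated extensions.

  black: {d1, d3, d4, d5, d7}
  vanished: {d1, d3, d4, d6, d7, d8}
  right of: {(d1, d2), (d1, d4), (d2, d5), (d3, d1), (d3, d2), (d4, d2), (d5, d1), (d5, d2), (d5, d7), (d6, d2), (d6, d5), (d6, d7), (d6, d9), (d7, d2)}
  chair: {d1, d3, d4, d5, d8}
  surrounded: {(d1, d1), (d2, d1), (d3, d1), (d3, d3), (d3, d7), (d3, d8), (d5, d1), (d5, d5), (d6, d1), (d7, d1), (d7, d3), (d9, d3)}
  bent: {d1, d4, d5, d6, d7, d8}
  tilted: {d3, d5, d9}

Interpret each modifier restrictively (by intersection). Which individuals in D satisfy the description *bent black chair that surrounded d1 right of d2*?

{d1, d5}

⟦that surrounded d1⟧ = {x : ⟨x, d1⟩ ∈ ⟦surrounded⟧} = {d1, d2, d3, d5, d6, d7}
⟦right of d2⟧ = {x : ⟨x, d2⟩ ∈ ⟦right of⟧} = {d1, d3, d4, d5, d6, d7}
⟦chair⟧ = {d1, d3, d4, d5, d8}
… ∩ ⟦that surrounded d1⟧ = {d1, d3, d4, d5, d8} ∩ {d1, d2, d3, d5, d6, d7} = {d1, d3, d5}
… ∩ ⟦right of d2⟧ = {d1, d3, d5} ∩ {d1, d3, d4, d5, d6, d7} = {d1, d3, d5}
… ∩ ⟦bent⟧ = {d1, d3, d5} ∩ {d1, d4, d5, d6, d7, d8} = {d1, d5}
… ∩ ⟦black⟧ = {d1, d5} ∩ {d1, d3, d4, d5, d7} = {d1, d5}
So ⟦bent black chair that surrounded d1 right of d2⟧ = {d1, d5}.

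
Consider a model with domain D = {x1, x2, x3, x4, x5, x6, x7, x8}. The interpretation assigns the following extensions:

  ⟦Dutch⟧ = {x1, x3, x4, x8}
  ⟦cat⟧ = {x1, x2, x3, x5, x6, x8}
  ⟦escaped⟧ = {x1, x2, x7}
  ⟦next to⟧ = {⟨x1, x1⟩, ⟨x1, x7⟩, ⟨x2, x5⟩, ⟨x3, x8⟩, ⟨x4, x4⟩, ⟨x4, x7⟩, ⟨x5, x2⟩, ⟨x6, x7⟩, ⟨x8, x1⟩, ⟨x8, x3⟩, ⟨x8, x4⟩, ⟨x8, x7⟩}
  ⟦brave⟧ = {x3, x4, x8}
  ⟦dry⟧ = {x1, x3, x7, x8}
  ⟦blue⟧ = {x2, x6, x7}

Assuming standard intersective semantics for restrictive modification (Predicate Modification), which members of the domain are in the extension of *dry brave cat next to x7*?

⟦next to x7⟧ = {x : ⟨x, x7⟩ ∈ ⟦next to⟧} = {x1, x4, x6, x8}
⟦cat⟧ = {x1, x2, x3, x5, x6, x8}
… ∩ ⟦next to x7⟧ = {x1, x2, x3, x5, x6, x8} ∩ {x1, x4, x6, x8} = {x1, x6, x8}
… ∩ ⟦dry⟧ = {x1, x6, x8} ∩ {x1, x3, x7, x8} = {x1, x8}
… ∩ ⟦brave⟧ = {x1, x8} ∩ {x3, x4, x8} = {x8}
So ⟦dry brave cat next to x7⟧ = {x8}.

{x8}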